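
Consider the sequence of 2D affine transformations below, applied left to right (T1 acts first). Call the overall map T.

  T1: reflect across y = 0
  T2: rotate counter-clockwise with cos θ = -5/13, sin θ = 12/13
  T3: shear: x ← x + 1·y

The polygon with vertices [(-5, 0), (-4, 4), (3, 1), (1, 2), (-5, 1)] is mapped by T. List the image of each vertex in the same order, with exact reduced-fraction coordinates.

T1 reflect across y = 0: (-5, 0) → (-5, 0); (-4, 4) → (-4, -4); (3, 1) → (3, -1); (1, 2) → (1, -2); (-5, 1) → (-5, -1)
T2 rotate counter-clockwise with cos θ = -5/13, sin θ = 12/13: (-5, 0) → (25/13, -60/13); (-4, -4) → (68/13, -28/13); (3, -1) → (-3/13, 41/13); (1, -2) → (19/13, 22/13); (-5, -1) → (37/13, -55/13)
T3 shear: x ← x + 1·y: (25/13, -60/13) → (-35/13, -60/13); (68/13, -28/13) → (40/13, -28/13); (-3/13, 41/13) → (38/13, 41/13); (19/13, 22/13) → (41/13, 22/13); (37/13, -55/13) → (-18/13, -55/13)

image vertices: (-35/13, -60/13), (40/13, -28/13), (38/13, 41/13), (41/13, 22/13), (-18/13, -55/13)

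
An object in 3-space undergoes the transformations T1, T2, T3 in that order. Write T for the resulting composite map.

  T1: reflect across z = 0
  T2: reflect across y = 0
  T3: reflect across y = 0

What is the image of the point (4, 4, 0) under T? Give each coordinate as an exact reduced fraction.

T1 reflect across z = 0: (4, 4, 0) → (4, 4, 0)
T2 reflect across y = 0: (4, 4, 0) → (4, -4, 0)
T3 reflect across y = 0: (4, -4, 0) → (4, 4, 0)

T(p) = (4, 4, 0)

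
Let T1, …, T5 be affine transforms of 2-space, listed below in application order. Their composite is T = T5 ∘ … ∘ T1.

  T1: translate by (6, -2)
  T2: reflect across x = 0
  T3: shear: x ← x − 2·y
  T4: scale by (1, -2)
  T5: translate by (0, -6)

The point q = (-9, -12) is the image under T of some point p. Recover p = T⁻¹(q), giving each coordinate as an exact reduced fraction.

T1 = [1 0 6; 0 1 -2; 0 0 1]
T2·T1 = [-1 0 -6; 0 1 -2; 0 0 1]
T3·…·T1 = [-1 -2 -2; 0 1 -2; 0 0 1]
T4·…·T1 = [-1 -2 -2; 0 -2 4; 0 0 1]
T5·…·T1 = [-1 -2 -2; 0 -2 -2; 0 0 1]
det M = 2; M⁻¹ = [-1 1 0; 0 -1/2 -1; 0 0 1]
M⁻¹ · (-9, -12)ᵀ = (-3, 5)ᵀ

p = (-3, 5)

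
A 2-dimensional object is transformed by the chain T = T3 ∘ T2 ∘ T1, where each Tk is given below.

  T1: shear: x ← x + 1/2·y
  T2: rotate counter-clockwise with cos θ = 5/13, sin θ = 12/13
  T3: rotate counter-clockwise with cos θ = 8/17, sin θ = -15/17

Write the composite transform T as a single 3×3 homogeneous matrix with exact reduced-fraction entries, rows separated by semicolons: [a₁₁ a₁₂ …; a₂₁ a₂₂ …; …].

T = [220/221 89/221 0; 21/221 461/442 0; 0 0 1]

T1 = [1 1/2 0; 0 1 0; 0 0 1]
T2·T1 = [5/13 -19/26 0; 12/13 11/13 0; 0 0 1]
T3·…·T1 = [220/221 89/221 0; 21/221 461/442 0; 0 0 1]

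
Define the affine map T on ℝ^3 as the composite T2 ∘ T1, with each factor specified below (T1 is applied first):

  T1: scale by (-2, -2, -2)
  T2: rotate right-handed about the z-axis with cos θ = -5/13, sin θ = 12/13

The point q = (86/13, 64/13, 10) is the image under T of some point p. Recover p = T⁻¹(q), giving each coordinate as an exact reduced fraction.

p = (-1, 4, -5)

T1 = [-2 0 0 0; 0 -2 0 0; 0 0 -2 0; 0 0 0 1]
T2·T1 = [10/13 24/13 0 0; -24/13 10/13 0 0; 0 0 -2 0; 0 0 0 1]
det M = -8; M⁻¹ = [5/26 -6/13 0 0; 6/13 5/26 0 0; 0 0 -1/2 0; 0 0 0 1]
M⁻¹ · (86/13, 64/13, 10)ᵀ = (-1, 4, -5)ᵀ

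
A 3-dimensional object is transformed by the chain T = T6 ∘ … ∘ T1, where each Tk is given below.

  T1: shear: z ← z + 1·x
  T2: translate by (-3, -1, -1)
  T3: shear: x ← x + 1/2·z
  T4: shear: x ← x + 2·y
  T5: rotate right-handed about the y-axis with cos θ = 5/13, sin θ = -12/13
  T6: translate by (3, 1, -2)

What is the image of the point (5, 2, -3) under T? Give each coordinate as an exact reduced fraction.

T1 shear: z ← z + 1·x: (5, 2, -3) → (5, 2, 2)
T2 translate by (-3, -1, -1): (5, 2, 2) → (2, 1, 1)
T3 shear: x ← x + 1/2·z: (2, 1, 1) → (5/2, 1, 1)
T4 shear: x ← x + 2·y: (5/2, 1, 1) → (9/2, 1, 1)
T5 rotate right-handed about the y-axis with cos θ = 5/13, sin θ = -12/13: (9/2, 1, 1) → (21/26, 1, 59/13)
T6 translate by (3, 1, -2): (21/26, 1, 59/13) → (99/26, 2, 33/13)

T(p) = (99/26, 2, 33/13)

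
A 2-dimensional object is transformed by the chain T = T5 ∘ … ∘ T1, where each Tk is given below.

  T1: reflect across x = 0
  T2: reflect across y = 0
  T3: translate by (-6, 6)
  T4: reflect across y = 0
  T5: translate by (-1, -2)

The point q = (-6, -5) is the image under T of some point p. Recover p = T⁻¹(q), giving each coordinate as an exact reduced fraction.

T1 = [-1 0 0; 0 1 0; 0 0 1]
T2·T1 = [-1 0 0; 0 -1 0; 0 0 1]
T3·…·T1 = [-1 0 -6; 0 -1 6; 0 0 1]
T4·…·T1 = [-1 0 -6; 0 1 -6; 0 0 1]
T5·…·T1 = [-1 0 -7; 0 1 -8; 0 0 1]
det M = -1; M⁻¹ = [-1 0 -7; 0 1 8; 0 0 1]
M⁻¹ · (-6, -5)ᵀ = (-1, 3)ᵀ

p = (-1, 3)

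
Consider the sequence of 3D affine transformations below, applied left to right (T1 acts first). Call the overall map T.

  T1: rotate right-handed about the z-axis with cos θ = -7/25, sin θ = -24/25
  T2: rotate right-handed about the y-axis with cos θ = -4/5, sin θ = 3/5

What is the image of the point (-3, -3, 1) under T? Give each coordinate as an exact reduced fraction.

T1 rotate right-handed about the z-axis with cos θ = -7/25, sin θ = -24/25: (-3, -3, 1) → (-51/25, 93/25, 1)
T2 rotate right-handed about the y-axis with cos θ = -4/5, sin θ = 3/5: (-51/25, 93/25, 1) → (279/125, 93/25, 53/125)

T(p) = (279/125, 93/25, 53/125)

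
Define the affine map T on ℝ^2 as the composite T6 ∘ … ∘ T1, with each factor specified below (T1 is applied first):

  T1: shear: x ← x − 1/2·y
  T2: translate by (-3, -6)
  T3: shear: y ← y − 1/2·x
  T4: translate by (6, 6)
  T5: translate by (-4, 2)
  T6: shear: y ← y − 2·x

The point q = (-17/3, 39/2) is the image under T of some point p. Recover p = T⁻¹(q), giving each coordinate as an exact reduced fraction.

T1 = [1 -1/2 0; 0 1 0; 0 0 1]
T2·T1 = [1 -1/2 -3; 0 1 -6; 0 0 1]
T3·…·T1 = [1 -1/2 -3; -1/2 5/4 -9/2; 0 0 1]
T4·…·T1 = [1 -1/2 3; -1/2 5/4 3/2; 0 0 1]
T5·…·T1 = [1 -1/2 -1; -1/2 5/4 7/2; 0 0 1]
T6·…·T1 = [1 -1/2 -1; -5/2 9/4 11/2; 0 0 1]
det M = 1; M⁻¹ = [9/4 1/2 -1/2; 5/2 1 -3; 0 0 1]
M⁻¹ · (-17/3, 39/2)ᵀ = (-7/2, 7/3)ᵀ

p = (-7/2, 7/3)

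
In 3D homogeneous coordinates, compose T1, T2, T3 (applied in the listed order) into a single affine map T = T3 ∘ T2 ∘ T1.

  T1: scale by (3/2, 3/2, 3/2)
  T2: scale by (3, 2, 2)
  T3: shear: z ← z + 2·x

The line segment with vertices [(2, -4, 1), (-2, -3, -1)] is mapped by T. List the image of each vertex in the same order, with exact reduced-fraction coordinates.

image vertices: (9, -12, 21), (-9, -9, -21)

T1 scale by (3/2, 3/2, 3/2): (2, -4, 1) → (3, -6, 3/2); (-2, -3, -1) → (-3, -9/2, -3/2)
T2 scale by (3, 2, 2): (3, -6, 3/2) → (9, -12, 3); (-3, -9/2, -3/2) → (-9, -9, -3)
T3 shear: z ← z + 2·x: (9, -12, 3) → (9, -12, 21); (-9, -9, -3) → (-9, -9, -21)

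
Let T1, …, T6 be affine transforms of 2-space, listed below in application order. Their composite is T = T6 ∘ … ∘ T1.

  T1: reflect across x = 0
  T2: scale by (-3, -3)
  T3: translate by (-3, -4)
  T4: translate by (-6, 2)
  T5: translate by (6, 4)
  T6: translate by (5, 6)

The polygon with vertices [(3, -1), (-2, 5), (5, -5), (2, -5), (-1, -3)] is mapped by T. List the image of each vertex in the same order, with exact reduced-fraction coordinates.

image vertices: (11, 11), (-4, -7), (17, 23), (8, 23), (-1, 17)

T1 reflect across x = 0: (3, -1) → (-3, -1); (-2, 5) → (2, 5); (5, -5) → (-5, -5); (2, -5) → (-2, -5); (-1, -3) → (1, -3)
T2 scale by (-3, -3): (-3, -1) → (9, 3); (2, 5) → (-6, -15); (-5, -5) → (15, 15); (-2, -5) → (6, 15); (1, -3) → (-3, 9)
T3 translate by (-3, -4): (9, 3) → (6, -1); (-6, -15) → (-9, -19); (15, 15) → (12, 11); (6, 15) → (3, 11); (-3, 9) → (-6, 5)
T4 translate by (-6, 2): (6, -1) → (0, 1); (-9, -19) → (-15, -17); (12, 11) → (6, 13); (3, 11) → (-3, 13); (-6, 5) → (-12, 7)
T5 translate by (6, 4): (0, 1) → (6, 5); (-15, -17) → (-9, -13); (6, 13) → (12, 17); (-3, 13) → (3, 17); (-12, 7) → (-6, 11)
T6 translate by (5, 6): (6, 5) → (11, 11); (-9, -13) → (-4, -7); (12, 17) → (17, 23); (3, 17) → (8, 23); (-6, 11) → (-1, 17)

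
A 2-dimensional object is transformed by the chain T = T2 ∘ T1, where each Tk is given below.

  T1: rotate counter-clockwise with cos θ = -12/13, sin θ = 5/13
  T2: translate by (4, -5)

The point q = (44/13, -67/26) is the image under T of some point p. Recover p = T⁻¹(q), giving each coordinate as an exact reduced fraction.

p = (3/2, -2)

T1 = [-12/13 -5/13 0; 5/13 -12/13 0; 0 0 1]
T2·T1 = [-12/13 -5/13 4; 5/13 -12/13 -5; 0 0 1]
det M = 1; M⁻¹ = [-12/13 5/13 73/13; -5/13 -12/13 -40/13; 0 0 1]
M⁻¹ · (44/13, -67/26)ᵀ = (3/2, -2)ᵀ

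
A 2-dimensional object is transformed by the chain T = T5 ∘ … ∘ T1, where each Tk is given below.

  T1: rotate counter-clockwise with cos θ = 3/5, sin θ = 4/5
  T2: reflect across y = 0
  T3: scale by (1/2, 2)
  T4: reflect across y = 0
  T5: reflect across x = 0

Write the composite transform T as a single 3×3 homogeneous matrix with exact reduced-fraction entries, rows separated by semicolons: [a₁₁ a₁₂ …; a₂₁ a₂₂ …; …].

T1 = [3/5 -4/5 0; 4/5 3/5 0; 0 0 1]
T2·T1 = [3/5 -4/5 0; -4/5 -3/5 0; 0 0 1]
T3·…·T1 = [3/10 -2/5 0; -8/5 -6/5 0; 0 0 1]
T4·…·T1 = [3/10 -2/5 0; 8/5 6/5 0; 0 0 1]
T5·…·T1 = [-3/10 2/5 0; 8/5 6/5 0; 0 0 1]

T = [-3/10 2/5 0; 8/5 6/5 0; 0 0 1]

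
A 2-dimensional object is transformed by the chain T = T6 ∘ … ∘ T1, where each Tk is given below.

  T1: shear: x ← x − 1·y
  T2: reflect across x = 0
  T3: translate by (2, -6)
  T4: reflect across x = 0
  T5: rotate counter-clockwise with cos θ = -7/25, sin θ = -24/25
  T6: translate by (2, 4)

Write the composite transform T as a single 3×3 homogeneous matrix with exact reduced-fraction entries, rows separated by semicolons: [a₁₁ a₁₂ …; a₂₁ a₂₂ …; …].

T1 = [1 -1 0; 0 1 0; 0 0 1]
T2·T1 = [-1 1 0; 0 1 0; 0 0 1]
T3·…·T1 = [-1 1 2; 0 1 -6; 0 0 1]
T4·…·T1 = [1 -1 -2; 0 1 -6; 0 0 1]
T5·…·T1 = [-7/25 31/25 -26/5; -24/25 17/25 18/5; 0 0 1]
T6·…·T1 = [-7/25 31/25 -16/5; -24/25 17/25 38/5; 0 0 1]

T = [-7/25 31/25 -16/5; -24/25 17/25 38/5; 0 0 1]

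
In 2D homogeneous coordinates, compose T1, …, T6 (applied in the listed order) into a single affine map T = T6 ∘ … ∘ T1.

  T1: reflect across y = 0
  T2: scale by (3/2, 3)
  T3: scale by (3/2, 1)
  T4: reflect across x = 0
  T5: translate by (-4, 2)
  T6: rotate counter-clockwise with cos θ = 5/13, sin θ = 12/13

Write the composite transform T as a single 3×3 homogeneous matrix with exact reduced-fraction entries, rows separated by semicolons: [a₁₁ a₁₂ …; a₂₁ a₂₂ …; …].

T1 = [1 0 0; 0 -1 0; 0 0 1]
T2·T1 = [3/2 0 0; 0 -3 0; 0 0 1]
T3·…·T1 = [9/4 0 0; 0 -3 0; 0 0 1]
T4·…·T1 = [-9/4 0 0; 0 -3 0; 0 0 1]
T5·…·T1 = [-9/4 0 -4; 0 -3 2; 0 0 1]
T6·…·T1 = [-45/52 36/13 -44/13; -27/13 -15/13 -38/13; 0 0 1]

T = [-45/52 36/13 -44/13; -27/13 -15/13 -38/13; 0 0 1]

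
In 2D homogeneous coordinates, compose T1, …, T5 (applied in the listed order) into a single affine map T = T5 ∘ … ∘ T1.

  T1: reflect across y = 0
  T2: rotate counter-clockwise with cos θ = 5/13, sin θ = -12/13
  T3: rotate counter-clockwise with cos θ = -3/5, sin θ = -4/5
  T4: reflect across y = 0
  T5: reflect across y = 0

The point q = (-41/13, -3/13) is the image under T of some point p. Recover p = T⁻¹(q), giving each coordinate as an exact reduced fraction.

T1 = [1 0 0; 0 -1 0; 0 0 1]
T2·T1 = [5/13 -12/13 0; -12/13 -5/13 0; 0 0 1]
T3·…·T1 = [-63/65 16/65 0; 16/65 63/65 0; 0 0 1]
T4·…·T1 = [-63/65 16/65 0; -16/65 -63/65 0; 0 0 1]
T5·…·T1 = [-63/65 16/65 0; 16/65 63/65 0; 0 0 1]
det M = -1; M⁻¹ = [-63/65 16/65 0; 16/65 63/65 0; 0 0 1]
M⁻¹ · (-41/13, -3/13)ᵀ = (3, -1)ᵀ

p = (3, -1)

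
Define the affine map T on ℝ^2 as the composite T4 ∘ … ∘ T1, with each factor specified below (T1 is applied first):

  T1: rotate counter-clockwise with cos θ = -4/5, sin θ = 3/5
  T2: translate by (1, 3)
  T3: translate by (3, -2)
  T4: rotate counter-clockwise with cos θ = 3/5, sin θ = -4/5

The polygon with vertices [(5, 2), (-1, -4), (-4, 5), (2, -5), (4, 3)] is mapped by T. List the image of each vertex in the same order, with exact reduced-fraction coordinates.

T1 rotate counter-clockwise with cos θ = -4/5, sin θ = 3/5: (5, 2) → (-26/5, 7/5); (-1, -4) → (16/5, 13/5); (-4, 5) → (1/5, -32/5); (2, -5) → (7/5, 26/5); (4, 3) → (-5, 0)
T2 translate by (1, 3): (-26/5, 7/5) → (-21/5, 22/5); (16/5, 13/5) → (21/5, 28/5); (1/5, -32/5) → (6/5, -17/5); (7/5, 26/5) → (12/5, 41/5); (-5, 0) → (-4, 3)
T3 translate by (3, -2): (-21/5, 22/5) → (-6/5, 12/5); (21/5, 28/5) → (36/5, 18/5); (6/5, -17/5) → (21/5, -27/5); (12/5, 41/5) → (27/5, 31/5); (-4, 3) → (-1, 1)
T4 rotate counter-clockwise with cos θ = 3/5, sin θ = -4/5: (-6/5, 12/5) → (6/5, 12/5); (36/5, 18/5) → (36/5, -18/5); (21/5, -27/5) → (-9/5, -33/5); (27/5, 31/5) → (41/5, -3/5); (-1, 1) → (1/5, 7/5)

image vertices: (6/5, 12/5), (36/5, -18/5), (-9/5, -33/5), (41/5, -3/5), (1/5, 7/5)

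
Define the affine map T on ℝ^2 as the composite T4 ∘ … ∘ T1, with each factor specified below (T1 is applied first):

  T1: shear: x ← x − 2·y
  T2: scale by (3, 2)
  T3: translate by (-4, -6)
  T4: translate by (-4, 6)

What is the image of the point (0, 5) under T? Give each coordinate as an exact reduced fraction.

T1 shear: x ← x − 2·y: (0, 5) → (-10, 5)
T2 scale by (3, 2): (-10, 5) → (-30, 10)
T3 translate by (-4, -6): (-30, 10) → (-34, 4)
T4 translate by (-4, 6): (-34, 4) → (-38, 10)

T(p) = (-38, 10)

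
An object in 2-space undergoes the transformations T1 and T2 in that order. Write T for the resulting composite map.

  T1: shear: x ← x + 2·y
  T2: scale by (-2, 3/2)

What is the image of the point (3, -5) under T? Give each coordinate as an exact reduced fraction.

T(p) = (14, -15/2)

T1 shear: x ← x + 2·y: (3, -5) → (-7, -5)
T2 scale by (-2, 3/2): (-7, -5) → (14, -15/2)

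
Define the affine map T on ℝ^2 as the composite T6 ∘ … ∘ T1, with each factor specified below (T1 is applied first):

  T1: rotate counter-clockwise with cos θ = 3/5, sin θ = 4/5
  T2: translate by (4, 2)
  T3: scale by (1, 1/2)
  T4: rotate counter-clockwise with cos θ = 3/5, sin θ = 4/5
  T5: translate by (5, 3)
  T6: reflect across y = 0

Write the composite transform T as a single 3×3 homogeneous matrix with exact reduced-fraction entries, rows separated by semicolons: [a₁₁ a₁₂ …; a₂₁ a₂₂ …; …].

T = [1/25 -18/25 33/5; -18/25 23/50 -34/5; 0 0 1]

T1 = [3/5 -4/5 0; 4/5 3/5 0; 0 0 1]
T2·T1 = [3/5 -4/5 4; 4/5 3/5 2; 0 0 1]
T3·…·T1 = [3/5 -4/5 4; 2/5 3/10 1; 0 0 1]
T4·…·T1 = [1/25 -18/25 8/5; 18/25 -23/50 19/5; 0 0 1]
T5·…·T1 = [1/25 -18/25 33/5; 18/25 -23/50 34/5; 0 0 1]
T6·…·T1 = [1/25 -18/25 33/5; -18/25 23/50 -34/5; 0 0 1]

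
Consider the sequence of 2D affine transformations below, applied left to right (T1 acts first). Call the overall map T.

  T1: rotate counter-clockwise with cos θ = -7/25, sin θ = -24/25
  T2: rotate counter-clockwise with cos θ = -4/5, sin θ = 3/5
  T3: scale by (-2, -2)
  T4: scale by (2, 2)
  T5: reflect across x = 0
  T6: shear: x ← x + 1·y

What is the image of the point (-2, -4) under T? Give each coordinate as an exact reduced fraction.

T(p) = (104/5, 88/5)

T1 rotate counter-clockwise with cos θ = -7/25, sin θ = -24/25: (-2, -4) → (-82/25, 76/25)
T2 rotate counter-clockwise with cos θ = -4/5, sin θ = 3/5: (-82/25, 76/25) → (4/5, -22/5)
T3 scale by (-2, -2): (4/5, -22/5) → (-8/5, 44/5)
T4 scale by (2, 2): (-8/5, 44/5) → (-16/5, 88/5)
T5 reflect across x = 0: (-16/5, 88/5) → (16/5, 88/5)
T6 shear: x ← x + 1·y: (16/5, 88/5) → (104/5, 88/5)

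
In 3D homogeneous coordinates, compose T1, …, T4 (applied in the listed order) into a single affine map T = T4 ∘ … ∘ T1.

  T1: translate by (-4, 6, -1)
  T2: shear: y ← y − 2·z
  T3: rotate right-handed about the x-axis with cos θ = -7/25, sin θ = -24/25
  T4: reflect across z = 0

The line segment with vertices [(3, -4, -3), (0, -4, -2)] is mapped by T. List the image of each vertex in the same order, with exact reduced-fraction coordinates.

T1 translate by (-4, 6, -1): (3, -4, -3) → (-1, 2, -4); (0, -4, -2) → (-4, 2, -3)
T2 shear: y ← y − 2·z: (-1, 2, -4) → (-1, 10, -4); (-4, 2, -3) → (-4, 8, -3)
T3 rotate right-handed about the x-axis with cos θ = -7/25, sin θ = -24/25: (-1, 10, -4) → (-1, -166/25, -212/25); (-4, 8, -3) → (-4, -128/25, -171/25)
T4 reflect across z = 0: (-1, -166/25, -212/25) → (-1, -166/25, 212/25); (-4, -128/25, -171/25) → (-4, -128/25, 171/25)

image vertices: (-1, -166/25, 212/25), (-4, -128/25, 171/25)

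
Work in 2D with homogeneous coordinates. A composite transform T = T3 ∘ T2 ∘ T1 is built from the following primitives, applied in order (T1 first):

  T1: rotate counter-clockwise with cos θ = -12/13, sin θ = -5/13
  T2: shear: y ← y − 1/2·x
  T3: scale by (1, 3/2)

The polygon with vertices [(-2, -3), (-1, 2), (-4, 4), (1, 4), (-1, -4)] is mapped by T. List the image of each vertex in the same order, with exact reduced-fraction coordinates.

image vertices: (9/13, 249/52), (22/13, -45/13), (68/13, -93/13), (8/13, -171/26), (-8/13, 171/26)

T1 rotate counter-clockwise with cos θ = -12/13, sin θ = -5/13: (-2, -3) → (9/13, 46/13); (-1, 2) → (22/13, -19/13); (-4, 4) → (68/13, -28/13); (1, 4) → (8/13, -53/13); (-1, -4) → (-8/13, 53/13)
T2 shear: y ← y − 1/2·x: (9/13, 46/13) → (9/13, 83/26); (22/13, -19/13) → (22/13, -30/13); (68/13, -28/13) → (68/13, -62/13); (8/13, -53/13) → (8/13, -57/13); (-8/13, 53/13) → (-8/13, 57/13)
T3 scale by (1, 3/2): (9/13, 83/26) → (9/13, 249/52); (22/13, -30/13) → (22/13, -45/13); (68/13, -62/13) → (68/13, -93/13); (8/13, -57/13) → (8/13, -171/26); (-8/13, 57/13) → (-8/13, 171/26)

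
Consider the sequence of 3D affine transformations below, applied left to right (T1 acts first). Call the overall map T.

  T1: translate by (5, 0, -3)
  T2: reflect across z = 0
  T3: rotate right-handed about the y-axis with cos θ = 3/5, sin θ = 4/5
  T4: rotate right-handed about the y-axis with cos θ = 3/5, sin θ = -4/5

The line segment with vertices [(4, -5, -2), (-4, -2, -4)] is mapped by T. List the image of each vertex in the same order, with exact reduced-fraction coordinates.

T1 translate by (5, 0, -3): (4, -5, -2) → (9, -5, -5); (-4, -2, -4) → (1, -2, -7)
T2 reflect across z = 0: (9, -5, -5) → (9, -5, 5); (1, -2, -7) → (1, -2, 7)
T3 rotate right-handed about the y-axis with cos θ = 3/5, sin θ = 4/5: (9, -5, 5) → (47/5, -5, -21/5); (1, -2, 7) → (31/5, -2, 17/5)
T4 rotate right-handed about the y-axis with cos θ = 3/5, sin θ = -4/5: (47/5, -5, -21/5) → (9, -5, 5); (31/5, -2, 17/5) → (1, -2, 7)

image vertices: (9, -5, 5), (1, -2, 7)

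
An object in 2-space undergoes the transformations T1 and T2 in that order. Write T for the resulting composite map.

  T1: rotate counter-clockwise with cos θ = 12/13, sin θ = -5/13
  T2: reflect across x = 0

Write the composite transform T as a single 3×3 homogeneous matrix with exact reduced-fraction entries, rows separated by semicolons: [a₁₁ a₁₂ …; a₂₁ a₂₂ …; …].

T = [-12/13 -5/13 0; -5/13 12/13 0; 0 0 1]

T1 = [12/13 5/13 0; -5/13 12/13 0; 0 0 1]
T2·T1 = [-12/13 -5/13 0; -5/13 12/13 0; 0 0 1]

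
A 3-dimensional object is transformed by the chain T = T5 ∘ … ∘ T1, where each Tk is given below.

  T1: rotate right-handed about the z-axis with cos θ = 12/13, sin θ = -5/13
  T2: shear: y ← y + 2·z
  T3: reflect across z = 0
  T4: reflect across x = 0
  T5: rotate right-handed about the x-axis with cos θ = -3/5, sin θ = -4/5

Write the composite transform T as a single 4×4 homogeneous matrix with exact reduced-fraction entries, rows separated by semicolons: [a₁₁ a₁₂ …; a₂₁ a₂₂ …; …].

T = [-12/13 -5/13 0 0; 3/13 -36/65 -2 0; 4/13 -48/65 -1 0; 0 0 0 1]

T1 = [12/13 5/13 0 0; -5/13 12/13 0 0; 0 0 1 0; 0 0 0 1]
T2·T1 = [12/13 5/13 0 0; -5/13 12/13 2 0; 0 0 1 0; 0 0 0 1]
T3·…·T1 = [12/13 5/13 0 0; -5/13 12/13 2 0; 0 0 -1 0; 0 0 0 1]
T4·…·T1 = [-12/13 -5/13 0 0; -5/13 12/13 2 0; 0 0 -1 0; 0 0 0 1]
T5·…·T1 = [-12/13 -5/13 0 0; 3/13 -36/65 -2 0; 4/13 -48/65 -1 0; 0 0 0 1]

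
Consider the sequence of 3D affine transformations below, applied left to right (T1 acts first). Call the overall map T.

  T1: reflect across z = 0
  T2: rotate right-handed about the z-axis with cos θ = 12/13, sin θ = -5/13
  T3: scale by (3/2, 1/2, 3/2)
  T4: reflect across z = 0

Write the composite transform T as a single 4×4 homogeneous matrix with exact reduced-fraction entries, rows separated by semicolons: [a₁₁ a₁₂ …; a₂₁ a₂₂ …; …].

T = [18/13 15/26 0 0; -5/26 6/13 0 0; 0 0 3/2 0; 0 0 0 1]

T1 = [1 0 0 0; 0 1 0 0; 0 0 -1 0; 0 0 0 1]
T2·T1 = [12/13 5/13 0 0; -5/13 12/13 0 0; 0 0 -1 0; 0 0 0 1]
T3·…·T1 = [18/13 15/26 0 0; -5/26 6/13 0 0; 0 0 -3/2 0; 0 0 0 1]
T4·…·T1 = [18/13 15/26 0 0; -5/26 6/13 0 0; 0 0 3/2 0; 0 0 0 1]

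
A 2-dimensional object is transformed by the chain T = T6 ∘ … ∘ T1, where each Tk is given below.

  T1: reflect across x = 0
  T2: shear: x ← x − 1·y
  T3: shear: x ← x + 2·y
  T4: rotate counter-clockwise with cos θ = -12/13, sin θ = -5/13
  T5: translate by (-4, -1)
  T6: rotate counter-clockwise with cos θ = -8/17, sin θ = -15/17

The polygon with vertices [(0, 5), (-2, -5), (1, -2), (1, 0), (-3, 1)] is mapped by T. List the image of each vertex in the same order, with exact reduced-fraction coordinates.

T1 reflect across x = 0: (0, 5) → (0, 5); (-2, -5) → (2, -5); (1, -2) → (-1, -2); (1, 0) → (-1, 0); (-3, 1) → (3, 1)
T2 shear: x ← x − 1·y: (0, 5) → (-5, 5); (2, -5) → (7, -5); (-1, -2) → (1, -2); (-1, 0) → (-1, 0); (3, 1) → (2, 1)
T3 shear: x ← x + 2·y: (-5, 5) → (5, 5); (7, -5) → (-3, -5); (1, -2) → (-3, -2); (-1, 0) → (-1, 0); (2, 1) → (4, 1)
T4 rotate counter-clockwise with cos θ = -12/13, sin θ = -5/13: (5, 5) → (-35/13, -85/13); (-3, -5) → (11/13, 75/13); (-3, -2) → (2, 3); (-1, 0) → (12/13, 5/13); (4, 1) → (-43/13, -32/13)
T5 translate by (-4, -1): (-35/13, -85/13) → (-87/13, -98/13); (11/13, 75/13) → (-41/13, 62/13); (2, 3) → (-2, 2); (12/13, 5/13) → (-40/13, -8/13); (-43/13, -32/13) → (-95/13, -45/13)
T6 rotate counter-clockwise with cos θ = -8/17, sin θ = -15/17: (-87/13, -98/13) → (-774/221, 2089/221); (-41/13, 62/13) → (74/13, 7/13); (-2, 2) → (46/17, 14/17); (-40/13, -8/13) → (200/221, 664/221); (-95/13, -45/13) → (5/13, 105/13)

image vertices: (-774/221, 2089/221), (74/13, 7/13), (46/17, 14/17), (200/221, 664/221), (5/13, 105/13)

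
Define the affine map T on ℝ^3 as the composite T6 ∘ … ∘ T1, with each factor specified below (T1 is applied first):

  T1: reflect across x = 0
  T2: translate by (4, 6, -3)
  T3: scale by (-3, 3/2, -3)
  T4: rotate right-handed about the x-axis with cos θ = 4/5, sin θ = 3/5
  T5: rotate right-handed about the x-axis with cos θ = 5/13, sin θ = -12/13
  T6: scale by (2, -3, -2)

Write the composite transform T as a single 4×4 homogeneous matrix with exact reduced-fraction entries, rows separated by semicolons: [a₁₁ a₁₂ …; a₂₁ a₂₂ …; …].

T = [6 0 0 -24; 0 -252/65 297/65 -2403/65; 0 99/65 336/65 -414/65; 0 0 0 1]

T1 = [-1 0 0 0; 0 1 0 0; 0 0 1 0; 0 0 0 1]
T2·T1 = [-1 0 0 4; 0 1 0 6; 0 0 1 -3; 0 0 0 1]
T3·…·T1 = [3 0 0 -12; 0 3/2 0 9; 0 0 -3 9; 0 0 0 1]
T4·…·T1 = [3 0 0 -12; 0 6/5 9/5 9/5; 0 9/10 -12/5 63/5; 0 0 0 1]
T5·…·T1 = [3 0 0 -12; 0 84/65 -99/65 801/65; 0 -99/130 -168/65 207/65; 0 0 0 1]
T6·…·T1 = [6 0 0 -24; 0 -252/65 297/65 -2403/65; 0 99/65 336/65 -414/65; 0 0 0 1]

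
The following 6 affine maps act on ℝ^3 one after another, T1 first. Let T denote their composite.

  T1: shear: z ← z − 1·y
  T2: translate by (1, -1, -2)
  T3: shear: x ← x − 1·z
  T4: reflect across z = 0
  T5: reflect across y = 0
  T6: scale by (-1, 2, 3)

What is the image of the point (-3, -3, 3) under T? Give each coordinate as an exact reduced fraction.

T1 shear: z ← z − 1·y: (-3, -3, 3) → (-3, -3, 6)
T2 translate by (1, -1, -2): (-3, -3, 6) → (-2, -4, 4)
T3 shear: x ← x − 1·z: (-2, -4, 4) → (-6, -4, 4)
T4 reflect across z = 0: (-6, -4, 4) → (-6, -4, -4)
T5 reflect across y = 0: (-6, -4, -4) → (-6, 4, -4)
T6 scale by (-1, 2, 3): (-6, 4, -4) → (6, 8, -12)

T(p) = (6, 8, -12)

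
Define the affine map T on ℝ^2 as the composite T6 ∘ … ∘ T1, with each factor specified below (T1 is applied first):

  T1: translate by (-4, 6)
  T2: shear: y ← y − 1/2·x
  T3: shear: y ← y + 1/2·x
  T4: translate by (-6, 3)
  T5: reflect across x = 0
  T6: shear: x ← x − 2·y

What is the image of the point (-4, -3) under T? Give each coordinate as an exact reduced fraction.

T(p) = (2, 6)

T1 translate by (-4, 6): (-4, -3) → (-8, 3)
T2 shear: y ← y − 1/2·x: (-8, 3) → (-8, 7)
T3 shear: y ← y + 1/2·x: (-8, 7) → (-8, 3)
T4 translate by (-6, 3): (-8, 3) → (-14, 6)
T5 reflect across x = 0: (-14, 6) → (14, 6)
T6 shear: x ← x − 2·y: (14, 6) → (2, 6)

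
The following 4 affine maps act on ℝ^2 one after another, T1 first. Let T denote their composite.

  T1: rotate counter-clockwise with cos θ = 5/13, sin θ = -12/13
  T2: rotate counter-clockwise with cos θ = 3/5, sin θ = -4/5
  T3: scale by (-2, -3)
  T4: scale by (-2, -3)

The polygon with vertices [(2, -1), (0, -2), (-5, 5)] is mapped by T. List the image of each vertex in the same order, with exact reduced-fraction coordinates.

image vertices: (-488/65, -711/65), (-448/65, 594/65), (356/13, 207/13)

T1 rotate counter-clockwise with cos θ = 5/13, sin θ = -12/13: (2, -1) → (-2/13, -29/13); (0, -2) → (-24/13, -10/13); (-5, 5) → (35/13, 85/13)
T2 rotate counter-clockwise with cos θ = 3/5, sin θ = -4/5: (-2/13, -29/13) → (-122/65, -79/65); (-24/13, -10/13) → (-112/65, 66/65); (35/13, 85/13) → (89/13, 23/13)
T3 scale by (-2, -3): (-122/65, -79/65) → (244/65, 237/65); (-112/65, 66/65) → (224/65, -198/65); (89/13, 23/13) → (-178/13, -69/13)
T4 scale by (-2, -3): (244/65, 237/65) → (-488/65, -711/65); (224/65, -198/65) → (-448/65, 594/65); (-178/13, -69/13) → (356/13, 207/13)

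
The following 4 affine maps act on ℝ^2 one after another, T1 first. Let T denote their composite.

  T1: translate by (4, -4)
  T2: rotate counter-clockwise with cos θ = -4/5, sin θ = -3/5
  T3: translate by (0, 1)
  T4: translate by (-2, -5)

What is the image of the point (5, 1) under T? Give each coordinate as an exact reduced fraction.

T(p) = (-11, -7)

T1 translate by (4, -4): (5, 1) → (9, -3)
T2 rotate counter-clockwise with cos θ = -4/5, sin θ = -3/5: (9, -3) → (-9, -3)
T3 translate by (0, 1): (-9, -3) → (-9, -2)
T4 translate by (-2, -5): (-9, -2) → (-11, -7)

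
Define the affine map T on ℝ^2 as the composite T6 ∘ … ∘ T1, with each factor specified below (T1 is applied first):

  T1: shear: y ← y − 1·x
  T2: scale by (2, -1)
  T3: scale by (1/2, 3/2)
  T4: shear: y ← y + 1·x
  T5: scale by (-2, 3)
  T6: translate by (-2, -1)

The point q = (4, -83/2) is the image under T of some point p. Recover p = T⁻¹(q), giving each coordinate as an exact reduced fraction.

T1 = [1 0 0; -1 1 0; 0 0 1]
T2·T1 = [2 0 0; 1 -1 0; 0 0 1]
T3·…·T1 = [1 0 0; 3/2 -3/2 0; 0 0 1]
T4·…·T1 = [1 0 0; 5/2 -3/2 0; 0 0 1]
T5·…·T1 = [-2 0 0; 15/2 -9/2 0; 0 0 1]
T6·…·T1 = [-2 0 -2; 15/2 -9/2 -1; 0 0 1]
det M = 9; M⁻¹ = [-1/2 0 -1; -5/6 -2/9 -17/9; 0 0 1]
M⁻¹ · (4, -83/2)ᵀ = (-3, 4)ᵀ

p = (-3, 4)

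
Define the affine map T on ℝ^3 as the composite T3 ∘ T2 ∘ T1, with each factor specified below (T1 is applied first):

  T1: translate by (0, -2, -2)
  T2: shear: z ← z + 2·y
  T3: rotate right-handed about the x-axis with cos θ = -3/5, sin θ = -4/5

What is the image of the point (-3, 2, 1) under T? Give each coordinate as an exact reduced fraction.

T1 translate by (0, -2, -2): (-3, 2, 1) → (-3, 0, -1)
T2 shear: z ← z + 2·y: (-3, 0, -1) → (-3, 0, -1)
T3 rotate right-handed about the x-axis with cos θ = -3/5, sin θ = -4/5: (-3, 0, -1) → (-3, -4/5, 3/5)

T(p) = (-3, -4/5, 3/5)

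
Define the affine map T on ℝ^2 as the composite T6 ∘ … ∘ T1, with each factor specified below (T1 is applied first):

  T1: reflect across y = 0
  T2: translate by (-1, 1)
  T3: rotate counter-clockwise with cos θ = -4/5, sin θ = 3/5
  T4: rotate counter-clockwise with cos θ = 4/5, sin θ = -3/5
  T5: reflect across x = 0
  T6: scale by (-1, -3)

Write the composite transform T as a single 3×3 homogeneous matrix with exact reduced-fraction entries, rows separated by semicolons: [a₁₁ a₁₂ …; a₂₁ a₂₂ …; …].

T1 = [1 0 0; 0 -1 0; 0 0 1]
T2·T1 = [1 0 -1; 0 -1 1; 0 0 1]
T3·…·T1 = [-4/5 3/5 1/5; 3/5 4/5 -7/5; 0 0 1]
T4·…·T1 = [-7/25 24/25 -17/25; 24/25 7/25 -31/25; 0 0 1]
T5·…·T1 = [7/25 -24/25 17/25; 24/25 7/25 -31/25; 0 0 1]
T6·…·T1 = [-7/25 24/25 -17/25; -72/25 -21/25 93/25; 0 0 1]

T = [-7/25 24/25 -17/25; -72/25 -21/25 93/25; 0 0 1]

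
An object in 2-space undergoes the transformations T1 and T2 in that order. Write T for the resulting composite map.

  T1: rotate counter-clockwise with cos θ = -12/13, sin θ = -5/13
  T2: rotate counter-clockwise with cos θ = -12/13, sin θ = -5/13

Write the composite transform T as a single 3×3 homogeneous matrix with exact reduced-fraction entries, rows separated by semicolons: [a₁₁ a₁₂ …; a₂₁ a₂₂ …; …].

T1 = [-12/13 5/13 0; -5/13 -12/13 0; 0 0 1]
T2·T1 = [119/169 -120/169 0; 120/169 119/169 0; 0 0 1]

T = [119/169 -120/169 0; 120/169 119/169 0; 0 0 1]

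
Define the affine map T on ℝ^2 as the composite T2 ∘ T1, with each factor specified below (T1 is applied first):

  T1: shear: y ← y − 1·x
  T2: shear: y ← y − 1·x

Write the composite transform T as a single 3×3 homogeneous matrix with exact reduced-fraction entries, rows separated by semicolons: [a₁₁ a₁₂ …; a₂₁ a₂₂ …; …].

T = [1 0 0; -2 1 0; 0 0 1]

T1 = [1 0 0; -1 1 0; 0 0 1]
T2·T1 = [1 0 0; -2 1 0; 0 0 1]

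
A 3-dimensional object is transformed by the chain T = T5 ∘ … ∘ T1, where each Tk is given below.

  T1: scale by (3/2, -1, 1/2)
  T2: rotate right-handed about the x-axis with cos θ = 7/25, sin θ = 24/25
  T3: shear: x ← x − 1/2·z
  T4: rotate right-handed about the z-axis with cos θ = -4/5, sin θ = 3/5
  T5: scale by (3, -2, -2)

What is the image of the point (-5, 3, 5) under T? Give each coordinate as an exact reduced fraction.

T1 scale by (3/2, -1, 1/2): (-5, 3, 5) → (-15/2, -3, 5/2)
T2 rotate right-handed about the x-axis with cos θ = 7/25, sin θ = 24/25: (-15/2, -3, 5/2) → (-15/2, -81/25, -109/50)
T3 shear: x ← x − 1/2·z: (-15/2, -81/25, -109/50) → (-641/100, -81/25, -109/50)
T4 rotate right-handed about the z-axis with cos θ = -4/5, sin θ = 3/5: (-641/100, -81/25, -109/50) → (884/125, -627/500, -109/50)
T5 scale by (3, -2, -2): (884/125, -627/500, -109/50) → (2652/125, 627/250, 109/25)

T(p) = (2652/125, 627/250, 109/25)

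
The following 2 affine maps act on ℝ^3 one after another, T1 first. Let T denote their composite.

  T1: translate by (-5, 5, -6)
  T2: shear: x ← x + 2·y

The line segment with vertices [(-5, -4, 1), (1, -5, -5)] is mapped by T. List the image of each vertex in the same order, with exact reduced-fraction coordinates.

T1 translate by (-5, 5, -6): (-5, -4, 1) → (-10, 1, -5); (1, -5, -5) → (-4, 0, -11)
T2 shear: x ← x + 2·y: (-10, 1, -5) → (-8, 1, -5); (-4, 0, -11) → (-4, 0, -11)

image vertices: (-8, 1, -5), (-4, 0, -11)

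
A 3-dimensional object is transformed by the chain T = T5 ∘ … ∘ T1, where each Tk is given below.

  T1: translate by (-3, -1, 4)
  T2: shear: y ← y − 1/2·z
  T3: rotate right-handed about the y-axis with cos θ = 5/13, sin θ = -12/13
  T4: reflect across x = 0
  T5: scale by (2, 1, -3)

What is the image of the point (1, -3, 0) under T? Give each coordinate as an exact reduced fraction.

T1 translate by (-3, -1, 4): (1, -3, 0) → (-2, -4, 4)
T2 shear: y ← y − 1/2·z: (-2, -4, 4) → (-2, -6, 4)
T3 rotate right-handed about the y-axis with cos θ = 5/13, sin θ = -12/13: (-2, -6, 4) → (-58/13, -6, -4/13)
T4 reflect across x = 0: (-58/13, -6, -4/13) → (58/13, -6, -4/13)
T5 scale by (2, 1, -3): (58/13, -6, -4/13) → (116/13, -6, 12/13)

T(p) = (116/13, -6, 12/13)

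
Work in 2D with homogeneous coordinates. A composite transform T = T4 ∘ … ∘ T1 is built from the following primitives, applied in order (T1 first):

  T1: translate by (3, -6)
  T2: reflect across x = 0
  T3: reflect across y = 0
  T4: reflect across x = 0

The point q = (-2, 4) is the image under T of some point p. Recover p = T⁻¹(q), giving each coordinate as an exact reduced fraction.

T1 = [1 0 3; 0 1 -6; 0 0 1]
T2·T1 = [-1 0 -3; 0 1 -6; 0 0 1]
T3·…·T1 = [-1 0 -3; 0 -1 6; 0 0 1]
T4·…·T1 = [1 0 3; 0 -1 6; 0 0 1]
det M = -1; M⁻¹ = [1 0 -3; 0 -1 6; 0 0 1]
M⁻¹ · (-2, 4)ᵀ = (-5, 2)ᵀ

p = (-5, 2)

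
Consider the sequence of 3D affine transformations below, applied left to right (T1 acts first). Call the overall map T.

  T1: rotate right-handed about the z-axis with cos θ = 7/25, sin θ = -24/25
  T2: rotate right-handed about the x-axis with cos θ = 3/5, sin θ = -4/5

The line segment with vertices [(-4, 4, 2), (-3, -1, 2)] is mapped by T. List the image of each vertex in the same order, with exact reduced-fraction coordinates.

image vertices: (68/25, 572/125, -346/125), (-9/5, 79/25, -22/25)

T1 rotate right-handed about the z-axis with cos θ = 7/25, sin θ = -24/25: (-4, 4, 2) → (68/25, 124/25, 2); (-3, -1, 2) → (-9/5, 13/5, 2)
T2 rotate right-handed about the x-axis with cos θ = 3/5, sin θ = -4/5: (68/25, 124/25, 2) → (68/25, 572/125, -346/125); (-9/5, 13/5, 2) → (-9/5, 79/25, -22/25)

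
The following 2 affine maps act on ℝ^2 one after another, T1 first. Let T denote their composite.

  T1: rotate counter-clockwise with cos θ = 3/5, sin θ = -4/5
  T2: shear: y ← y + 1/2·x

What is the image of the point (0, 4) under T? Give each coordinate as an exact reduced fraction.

T(p) = (16/5, 4)

T1 rotate counter-clockwise with cos θ = 3/5, sin θ = -4/5: (0, 4) → (16/5, 12/5)
T2 shear: y ← y + 1/2·x: (16/5, 12/5) → (16/5, 4)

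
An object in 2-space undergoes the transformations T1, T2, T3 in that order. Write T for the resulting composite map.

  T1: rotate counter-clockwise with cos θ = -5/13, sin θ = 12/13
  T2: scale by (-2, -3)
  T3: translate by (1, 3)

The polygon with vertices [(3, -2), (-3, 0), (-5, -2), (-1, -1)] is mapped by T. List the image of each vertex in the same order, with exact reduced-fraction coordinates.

image vertices: (-5/13, -99/13), (-17/13, 147/13), (-85/13, 189/13), (-21/13, 60/13)

T1 rotate counter-clockwise with cos θ = -5/13, sin θ = 12/13: (3, -2) → (9/13, 46/13); (-3, 0) → (15/13, -36/13); (-5, -2) → (49/13, -50/13); (-1, -1) → (17/13, -7/13)
T2 scale by (-2, -3): (9/13, 46/13) → (-18/13, -138/13); (15/13, -36/13) → (-30/13, 108/13); (49/13, -50/13) → (-98/13, 150/13); (17/13, -7/13) → (-34/13, 21/13)
T3 translate by (1, 3): (-18/13, -138/13) → (-5/13, -99/13); (-30/13, 108/13) → (-17/13, 147/13); (-98/13, 150/13) → (-85/13, 189/13); (-34/13, 21/13) → (-21/13, 60/13)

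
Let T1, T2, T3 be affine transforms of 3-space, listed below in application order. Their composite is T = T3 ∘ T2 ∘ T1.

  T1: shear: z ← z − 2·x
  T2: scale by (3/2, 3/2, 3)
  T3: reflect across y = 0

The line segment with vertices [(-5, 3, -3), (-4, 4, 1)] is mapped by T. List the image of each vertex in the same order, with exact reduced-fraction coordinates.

T1 shear: z ← z − 2·x: (-5, 3, -3) → (-5, 3, 7); (-4, 4, 1) → (-4, 4, 9)
T2 scale by (3/2, 3/2, 3): (-5, 3, 7) → (-15/2, 9/2, 21); (-4, 4, 9) → (-6, 6, 27)
T3 reflect across y = 0: (-15/2, 9/2, 21) → (-15/2, -9/2, 21); (-6, 6, 27) → (-6, -6, 27)

image vertices: (-15/2, -9/2, 21), (-6, -6, 27)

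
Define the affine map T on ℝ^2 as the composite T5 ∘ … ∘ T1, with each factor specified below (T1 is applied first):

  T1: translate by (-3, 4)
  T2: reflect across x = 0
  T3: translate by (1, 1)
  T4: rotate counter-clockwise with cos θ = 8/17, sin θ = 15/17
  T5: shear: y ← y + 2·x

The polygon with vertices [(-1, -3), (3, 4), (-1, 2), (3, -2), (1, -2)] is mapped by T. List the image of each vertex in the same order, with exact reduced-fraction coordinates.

T1 translate by (-3, 4): (-1, -3) → (-4, 1); (3, 4) → (0, 8); (-1, 2) → (-4, 6); (3, -2) → (0, 2); (1, -2) → (-2, 2)
T2 reflect across x = 0: (-4, 1) → (4, 1); (0, 8) → (0, 8); (-4, 6) → (4, 6); (0, 2) → (0, 2); (-2, 2) → (2, 2)
T3 translate by (1, 1): (4, 1) → (5, 2); (0, 8) → (1, 9); (4, 6) → (5, 7); (0, 2) → (1, 3); (2, 2) → (3, 3)
T4 rotate counter-clockwise with cos θ = 8/17, sin θ = 15/17: (5, 2) → (10/17, 91/17); (1, 9) → (-127/17, 87/17); (5, 7) → (-65/17, 131/17); (1, 3) → (-37/17, 39/17); (3, 3) → (-21/17, 69/17)
T5 shear: y ← y + 2·x: (10/17, 91/17) → (10/17, 111/17); (-127/17, 87/17) → (-127/17, -167/17); (-65/17, 131/17) → (-65/17, 1/17); (-37/17, 39/17) → (-37/17, -35/17); (-21/17, 69/17) → (-21/17, 27/17)

image vertices: (10/17, 111/17), (-127/17, -167/17), (-65/17, 1/17), (-37/17, -35/17), (-21/17, 27/17)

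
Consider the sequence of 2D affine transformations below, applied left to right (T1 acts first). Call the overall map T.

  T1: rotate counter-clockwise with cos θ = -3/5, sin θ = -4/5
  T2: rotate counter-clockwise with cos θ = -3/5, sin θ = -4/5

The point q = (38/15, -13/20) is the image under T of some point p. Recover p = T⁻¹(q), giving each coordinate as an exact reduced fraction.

T1 = [-3/5 4/5 0; -4/5 -3/5 0; 0 0 1]
T2·T1 = [-7/25 -24/25 0; 24/25 -7/25 0; 0 0 1]
det M = 1; M⁻¹ = [-7/25 24/25 0; -24/25 -7/25 0; 0 0 1]
M⁻¹ · (38/15, -13/20)ᵀ = (-4/3, -9/4)ᵀ

p = (-4/3, -9/4)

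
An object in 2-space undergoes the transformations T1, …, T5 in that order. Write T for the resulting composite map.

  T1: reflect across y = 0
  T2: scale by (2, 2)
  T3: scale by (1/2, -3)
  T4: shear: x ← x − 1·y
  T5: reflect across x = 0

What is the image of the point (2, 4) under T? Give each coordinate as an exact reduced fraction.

T(p) = (22, 24)

T1 reflect across y = 0: (2, 4) → (2, -4)
T2 scale by (2, 2): (2, -4) → (4, -8)
T3 scale by (1/2, -3): (4, -8) → (2, 24)
T4 shear: x ← x − 1·y: (2, 24) → (-22, 24)
T5 reflect across x = 0: (-22, 24) → (22, 24)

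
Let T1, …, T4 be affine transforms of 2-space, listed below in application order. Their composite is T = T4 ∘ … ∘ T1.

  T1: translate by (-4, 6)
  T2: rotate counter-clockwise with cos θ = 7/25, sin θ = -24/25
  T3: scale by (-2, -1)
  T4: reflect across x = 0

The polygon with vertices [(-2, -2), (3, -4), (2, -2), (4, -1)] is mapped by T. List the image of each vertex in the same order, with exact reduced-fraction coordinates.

T1 translate by (-4, 6): (-2, -2) → (-6, 4); (3, -4) → (-1, 2); (2, -2) → (-2, 4); (4, -1) → (0, 5)
T2 rotate counter-clockwise with cos θ = 7/25, sin θ = -24/25: (-6, 4) → (54/25, 172/25); (-1, 2) → (41/25, 38/25); (-2, 4) → (82/25, 76/25); (0, 5) → (24/5, 7/5)
T3 scale by (-2, -1): (54/25, 172/25) → (-108/25, -172/25); (41/25, 38/25) → (-82/25, -38/25); (82/25, 76/25) → (-164/25, -76/25); (24/5, 7/5) → (-48/5, -7/5)
T4 reflect across x = 0: (-108/25, -172/25) → (108/25, -172/25); (-82/25, -38/25) → (82/25, -38/25); (-164/25, -76/25) → (164/25, -76/25); (-48/5, -7/5) → (48/5, -7/5)

image vertices: (108/25, -172/25), (82/25, -38/25), (164/25, -76/25), (48/5, -7/5)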